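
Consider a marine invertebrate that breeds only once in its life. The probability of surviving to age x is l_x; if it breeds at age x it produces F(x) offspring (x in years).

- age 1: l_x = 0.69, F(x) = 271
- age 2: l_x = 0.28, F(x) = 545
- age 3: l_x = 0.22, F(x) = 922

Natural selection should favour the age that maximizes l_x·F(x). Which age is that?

3

Expected offspring if breeding at age x = l_x × F(x):
  age 1: 0.69 × 271 = 186.990
  age 2: 0.28 × 545 = 152.600
  age 3: 0.22 × 922 = 202.840
Maximum at age 3 (202.840).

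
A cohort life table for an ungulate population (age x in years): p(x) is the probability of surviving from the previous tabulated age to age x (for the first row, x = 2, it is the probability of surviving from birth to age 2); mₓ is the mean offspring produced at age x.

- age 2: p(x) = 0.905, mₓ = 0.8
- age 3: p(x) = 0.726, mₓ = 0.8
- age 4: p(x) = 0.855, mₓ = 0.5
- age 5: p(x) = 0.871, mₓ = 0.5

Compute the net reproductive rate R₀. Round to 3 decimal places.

Survivorship from birth: l_x = p_2·p_3·…·p_x.
  l_2 = 0.90500
  l_3 = 0.65703
  l_4 = 0.56176
  l_5 = 0.48929
R₀ = Σ l_x mₓ:
  age 2: 0.90500 × 0.8 = 0.7240
  age 3: 0.65703 × 0.8 = 0.5256
  age 4: 0.56176 × 0.5 = 0.2809
  age 5: 0.48929 × 0.5 = 0.2446
R₀ = 0.7240 + 0.5256 + 0.2809 + 0.2446 = 1.7751

1.775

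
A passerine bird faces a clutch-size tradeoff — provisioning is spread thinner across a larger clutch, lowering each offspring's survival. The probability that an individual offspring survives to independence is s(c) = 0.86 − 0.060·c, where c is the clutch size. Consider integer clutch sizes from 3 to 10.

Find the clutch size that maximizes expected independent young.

Expected independent young = c × s(c):
  c=3: 3 × 0.680 = 2.040
  c=4: 4 × 0.620 = 2.480
  c=5: 5 × 0.560 = 2.800
  c=6: 6 × 0.500 = 3.000
  c=7: 7 × 0.440 = 3.080
  c=8: 8 × 0.380 = 3.040
  c=9: 9 × 0.320 = 2.880
  c=10: 10 × 0.260 = 2.600
Maximum at c = 7 (3.080 independent young).

7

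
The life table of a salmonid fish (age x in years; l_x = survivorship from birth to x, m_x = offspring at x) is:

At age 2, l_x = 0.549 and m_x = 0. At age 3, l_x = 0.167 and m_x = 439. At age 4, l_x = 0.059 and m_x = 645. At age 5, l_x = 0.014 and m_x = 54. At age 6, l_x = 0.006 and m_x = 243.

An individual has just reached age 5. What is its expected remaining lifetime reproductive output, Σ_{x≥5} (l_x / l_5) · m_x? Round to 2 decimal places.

l_5 = 0.014. Conditional survival from age 5 to x is l_x / l_5.
  x=5: (0.014/0.014) × 54 = 54.0000
  x=6: (0.006/0.014) × 243 = 104.1429
Sum = 54.0000 + 104.1429 = 158.1429

158.14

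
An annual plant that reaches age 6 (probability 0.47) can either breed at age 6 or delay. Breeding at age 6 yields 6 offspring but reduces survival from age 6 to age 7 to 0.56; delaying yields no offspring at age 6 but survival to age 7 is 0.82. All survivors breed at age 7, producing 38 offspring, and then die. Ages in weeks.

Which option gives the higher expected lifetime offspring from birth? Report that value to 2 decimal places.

14.65

breed at age 6: R₀ = 0.47 × (6 + 0.56 × 38) = 0.47 × 27.2800 = 12.8216
delay to age 7: R₀ = 0.47 × (0.82 × 38) = 0.47 × 31.1600 = 14.6452
Higher: delay to age 7 (14.6452).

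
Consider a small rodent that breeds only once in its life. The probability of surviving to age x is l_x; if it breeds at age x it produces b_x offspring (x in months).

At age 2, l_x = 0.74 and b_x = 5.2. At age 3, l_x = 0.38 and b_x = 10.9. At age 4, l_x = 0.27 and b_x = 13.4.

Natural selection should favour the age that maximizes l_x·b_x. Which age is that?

3

Expected offspring if breeding at age x = l_x × b_x:
  age 2: 0.74 × 5.2 = 3.848
  age 3: 0.38 × 10.9 = 4.142
  age 4: 0.27 × 13.4 = 3.618
Maximum at age 3 (4.142).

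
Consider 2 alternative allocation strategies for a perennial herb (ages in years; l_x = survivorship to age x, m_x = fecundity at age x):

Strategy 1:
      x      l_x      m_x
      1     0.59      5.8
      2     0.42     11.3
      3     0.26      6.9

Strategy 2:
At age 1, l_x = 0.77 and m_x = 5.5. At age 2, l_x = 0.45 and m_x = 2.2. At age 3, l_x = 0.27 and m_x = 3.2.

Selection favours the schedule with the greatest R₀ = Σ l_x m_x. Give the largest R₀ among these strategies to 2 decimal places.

Strategy 1: R₀ = 0.59×5.8 + 0.42×11.3 + 0.26×6.9 = 9.9620
Strategy 2: R₀ = 0.77×5.5 + 0.45×2.2 + 0.27×3.2 = 6.0890
Highest R₀: strategy 1 with 9.9620.

9.96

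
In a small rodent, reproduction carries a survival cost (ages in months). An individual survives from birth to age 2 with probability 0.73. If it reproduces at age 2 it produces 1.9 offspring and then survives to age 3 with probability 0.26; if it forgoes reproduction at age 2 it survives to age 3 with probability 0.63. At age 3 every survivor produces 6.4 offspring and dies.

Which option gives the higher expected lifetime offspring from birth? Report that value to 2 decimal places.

2.94

breed at age 2: R₀ = 0.73 × (1.9 + 0.26 × 6.4) = 0.73 × 3.5640 = 2.6017
delay to age 3: R₀ = 0.73 × (0.63 × 6.4) = 0.73 × 4.0320 = 2.9434
Higher: delay to age 3 (2.9434).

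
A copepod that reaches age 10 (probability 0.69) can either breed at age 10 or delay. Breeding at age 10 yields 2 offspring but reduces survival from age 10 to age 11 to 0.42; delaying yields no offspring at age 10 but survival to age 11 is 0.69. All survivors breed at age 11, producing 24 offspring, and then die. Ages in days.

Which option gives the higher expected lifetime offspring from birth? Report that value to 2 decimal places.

11.43

breed at age 10: R₀ = 0.69 × (2 + 0.42 × 24) = 0.69 × 12.0800 = 8.3352
delay to age 11: R₀ = 0.69 × (0.69 × 24) = 0.69 × 16.5600 = 11.4264
Higher: delay to age 11 (11.4264).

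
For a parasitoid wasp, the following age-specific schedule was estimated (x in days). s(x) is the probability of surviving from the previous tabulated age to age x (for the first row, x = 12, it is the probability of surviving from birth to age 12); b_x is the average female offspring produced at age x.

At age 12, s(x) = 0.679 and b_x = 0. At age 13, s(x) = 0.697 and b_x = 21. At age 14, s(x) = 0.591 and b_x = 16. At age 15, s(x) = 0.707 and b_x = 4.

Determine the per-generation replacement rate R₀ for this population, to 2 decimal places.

15.20

Survivorship from birth: l_x = s_12·s_13·…·s_x.
  l_12 = 0.67900
  l_13 = 0.47326
  l_14 = 0.27970
  l_15 = 0.19775
R₀ = Σ l_x b_x:
  age 12: 0.67900 × 0 = 0.0000
  age 13: 0.47326 × 21 = 9.9385
  age 14: 0.27970 × 16 = 4.4752
  age 15: 0.19775 × 4 = 0.7910
R₀ = 0.0000 + 9.9385 + 4.4752 + 0.7910 = 15.2047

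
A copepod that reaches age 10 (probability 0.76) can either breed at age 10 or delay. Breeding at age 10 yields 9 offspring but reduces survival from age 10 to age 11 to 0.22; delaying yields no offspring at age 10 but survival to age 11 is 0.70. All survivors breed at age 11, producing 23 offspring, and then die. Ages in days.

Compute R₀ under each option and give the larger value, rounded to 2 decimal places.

breed at age 10: R₀ = 0.76 × (9 + 0.22 × 23) = 0.76 × 14.0600 = 10.6856
delay to age 11: R₀ = 0.76 × (0.70 × 23) = 0.76 × 16.1000 = 12.2360
Higher: delay to age 11 (12.2360).

12.24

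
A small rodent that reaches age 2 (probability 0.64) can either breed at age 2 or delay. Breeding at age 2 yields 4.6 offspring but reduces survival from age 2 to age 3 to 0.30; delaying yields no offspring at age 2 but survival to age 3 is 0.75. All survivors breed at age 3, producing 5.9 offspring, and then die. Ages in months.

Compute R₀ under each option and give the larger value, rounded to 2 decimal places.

4.08

breed at age 2: R₀ = 0.64 × (4.6 + 0.30 × 5.9) = 0.64 × 6.3700 = 4.0768
delay to age 3: R₀ = 0.64 × (0.75 × 5.9) = 0.64 × 4.4250 = 2.8320
Higher: breed at age 2 (4.0768).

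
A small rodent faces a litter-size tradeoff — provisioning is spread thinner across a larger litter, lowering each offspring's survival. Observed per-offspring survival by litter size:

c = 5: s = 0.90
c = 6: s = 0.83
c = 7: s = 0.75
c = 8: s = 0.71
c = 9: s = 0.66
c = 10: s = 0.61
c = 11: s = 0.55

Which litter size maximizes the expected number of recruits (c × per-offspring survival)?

Expected recruits = c × s(c):
  c=5: 5 × 0.90 = 4.500
  c=6: 6 × 0.83 = 4.980
  c=7: 7 × 0.75 = 5.250
  c=8: 8 × 0.71 = 5.680
  c=9: 9 × 0.66 = 5.940
  c=10: 10 × 0.61 = 6.100
  c=11: 11 × 0.55 = 6.050
Maximum at c = 10 (6.100 recruits).

10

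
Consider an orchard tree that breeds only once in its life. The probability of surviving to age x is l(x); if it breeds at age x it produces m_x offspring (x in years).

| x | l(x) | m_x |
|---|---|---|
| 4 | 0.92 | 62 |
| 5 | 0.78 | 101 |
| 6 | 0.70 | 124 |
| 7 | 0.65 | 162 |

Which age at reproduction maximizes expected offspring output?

Expected offspring if breeding at age x = l(x) × m_x:
  age 4: 0.92 × 62 = 57.040
  age 5: 0.78 × 101 = 78.780
  age 6: 0.70 × 124 = 86.800
  age 7: 0.65 × 162 = 105.300
Maximum at age 7 (105.300).

7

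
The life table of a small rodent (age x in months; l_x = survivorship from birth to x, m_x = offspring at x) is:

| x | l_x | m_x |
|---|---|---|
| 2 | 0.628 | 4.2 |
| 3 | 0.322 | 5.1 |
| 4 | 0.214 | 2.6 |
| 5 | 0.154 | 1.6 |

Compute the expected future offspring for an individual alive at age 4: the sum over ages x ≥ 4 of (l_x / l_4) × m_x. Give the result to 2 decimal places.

l_4 = 0.214. Conditional survival from age 4 to x is l_x / l_4.
  x=4: (0.214/0.214) × 2.6 = 2.6000
  x=5: (0.154/0.214) × 1.6 = 1.1514
Sum = 2.6000 + 1.1514 = 3.7514

3.75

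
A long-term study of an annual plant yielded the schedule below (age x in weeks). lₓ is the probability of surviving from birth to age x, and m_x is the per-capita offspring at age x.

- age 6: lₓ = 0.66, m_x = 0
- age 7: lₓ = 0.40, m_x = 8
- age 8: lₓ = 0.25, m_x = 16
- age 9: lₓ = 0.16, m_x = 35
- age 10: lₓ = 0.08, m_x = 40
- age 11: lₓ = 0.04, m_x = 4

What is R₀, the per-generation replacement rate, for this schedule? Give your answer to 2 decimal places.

R₀ = Σ lₓ m_x:
  age 6: 0.66 × 0 = 0.0000
  age 7: 0.40 × 8 = 3.2000
  age 8: 0.25 × 16 = 4.0000
  age 9: 0.16 × 35 = 5.6000
  age 10: 0.08 × 40 = 3.2000
  age 11: 0.04 × 4 = 0.1600
R₀ = 0.0000 + 3.2000 + 4.0000 + 5.6000 + 3.2000 + 0.1600 = 16.1600

16.16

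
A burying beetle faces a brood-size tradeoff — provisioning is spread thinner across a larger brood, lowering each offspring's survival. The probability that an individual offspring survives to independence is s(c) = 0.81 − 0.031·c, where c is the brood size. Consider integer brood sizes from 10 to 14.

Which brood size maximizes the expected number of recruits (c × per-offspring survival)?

13

Expected recruits = c × s(c):
  c=10: 10 × 0.500 = 5.000
  c=11: 11 × 0.469 = 5.159
  c=12: 12 × 0.438 = 5.256
  c=13: 13 × 0.407 = 5.291
  c=14: 14 × 0.376 = 5.264
Maximum at c = 13 (5.291 recruits).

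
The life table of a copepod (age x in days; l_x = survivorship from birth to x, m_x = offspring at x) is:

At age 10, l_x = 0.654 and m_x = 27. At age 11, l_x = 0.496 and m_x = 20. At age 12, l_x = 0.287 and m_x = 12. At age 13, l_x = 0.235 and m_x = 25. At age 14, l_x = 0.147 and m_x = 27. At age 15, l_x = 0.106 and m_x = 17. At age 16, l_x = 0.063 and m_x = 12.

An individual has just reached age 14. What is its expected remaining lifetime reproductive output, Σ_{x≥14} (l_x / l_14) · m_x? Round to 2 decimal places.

44.40

l_14 = 0.147. Conditional survival from age 14 to x is l_x / l_14.
  x=14: (0.147/0.147) × 27 = 27.0000
  x=15: (0.106/0.147) × 17 = 12.2585
  x=16: (0.063/0.147) × 12 = 5.1429
Sum = 27.0000 + 12.2585 + 5.1429 = 44.4014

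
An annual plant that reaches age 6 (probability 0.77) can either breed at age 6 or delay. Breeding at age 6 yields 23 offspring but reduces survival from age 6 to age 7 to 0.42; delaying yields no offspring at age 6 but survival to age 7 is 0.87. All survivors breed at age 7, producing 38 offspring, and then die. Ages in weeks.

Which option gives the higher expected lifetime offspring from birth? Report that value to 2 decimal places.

30.00

breed at age 6: R₀ = 0.77 × (23 + 0.42 × 38) = 0.77 × 38.9600 = 29.9992
delay to age 7: R₀ = 0.77 × (0.87 × 38) = 0.77 × 33.0600 = 25.4562
Higher: breed at age 6 (29.9992).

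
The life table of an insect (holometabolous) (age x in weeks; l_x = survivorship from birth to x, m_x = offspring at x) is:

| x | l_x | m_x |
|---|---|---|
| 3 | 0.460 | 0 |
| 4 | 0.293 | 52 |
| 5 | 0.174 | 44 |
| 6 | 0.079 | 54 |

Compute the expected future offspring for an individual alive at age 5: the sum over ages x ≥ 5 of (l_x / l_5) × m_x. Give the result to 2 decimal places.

l_5 = 0.174. Conditional survival from age 5 to x is l_x / l_5.
  x=5: (0.174/0.174) × 44 = 44.0000
  x=6: (0.079/0.174) × 54 = 24.5172
Sum = 44.0000 + 24.5172 = 68.5172

68.52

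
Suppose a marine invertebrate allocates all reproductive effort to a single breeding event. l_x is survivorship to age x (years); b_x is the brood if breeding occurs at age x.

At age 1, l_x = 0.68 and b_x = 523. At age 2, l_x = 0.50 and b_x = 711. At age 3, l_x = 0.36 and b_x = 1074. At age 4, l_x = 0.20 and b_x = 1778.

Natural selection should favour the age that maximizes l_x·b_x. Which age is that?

Expected offspring if breeding at age x = l_x × b_x:
  age 1: 0.68 × 523 = 355.640
  age 2: 0.50 × 711 = 355.500
  age 3: 0.36 × 1074 = 386.640
  age 4: 0.20 × 1778 = 355.600
Maximum at age 3 (386.640).

3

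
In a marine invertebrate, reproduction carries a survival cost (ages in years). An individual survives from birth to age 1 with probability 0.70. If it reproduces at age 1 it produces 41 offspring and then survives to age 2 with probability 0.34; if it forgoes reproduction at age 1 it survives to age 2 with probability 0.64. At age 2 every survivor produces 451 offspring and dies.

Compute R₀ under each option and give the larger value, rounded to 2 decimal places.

breed at age 1: R₀ = 0.70 × (41 + 0.34 × 451) = 0.70 × 194.3400 = 136.0380
delay to age 2: R₀ = 0.70 × (0.64 × 451) = 0.70 × 288.6400 = 202.0480
Higher: delay to age 2 (202.0480).

202.05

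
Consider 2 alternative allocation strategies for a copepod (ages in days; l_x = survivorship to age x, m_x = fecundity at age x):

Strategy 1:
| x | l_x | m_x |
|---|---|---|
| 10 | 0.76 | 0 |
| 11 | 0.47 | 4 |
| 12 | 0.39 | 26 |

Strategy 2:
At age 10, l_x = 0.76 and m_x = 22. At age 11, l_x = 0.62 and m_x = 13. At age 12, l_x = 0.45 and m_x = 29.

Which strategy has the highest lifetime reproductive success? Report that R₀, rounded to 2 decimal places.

37.83

Strategy 1: R₀ = 0.76×0 + 0.47×4 + 0.39×26 = 12.0200
Strategy 2: R₀ = 0.76×22 + 0.62×13 + 0.45×29 = 37.8300
Highest R₀: strategy 2 with 37.8300.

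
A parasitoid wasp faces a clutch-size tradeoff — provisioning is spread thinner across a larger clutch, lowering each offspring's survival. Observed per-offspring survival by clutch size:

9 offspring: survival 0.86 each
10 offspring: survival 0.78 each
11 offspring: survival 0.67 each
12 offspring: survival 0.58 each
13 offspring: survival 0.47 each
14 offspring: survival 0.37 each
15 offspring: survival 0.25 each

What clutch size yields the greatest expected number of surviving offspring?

Expected surviving offspring = c × s(c):
  c=9: 9 × 0.86 = 7.740
  c=10: 10 × 0.78 = 7.800
  c=11: 11 × 0.67 = 7.370
  c=12: 12 × 0.58 = 6.960
  c=13: 13 × 0.47 = 6.110
  c=14: 14 × 0.37 = 5.180
  c=15: 15 × 0.25 = 3.750
Maximum at c = 10 (7.800 surviving offspring).

10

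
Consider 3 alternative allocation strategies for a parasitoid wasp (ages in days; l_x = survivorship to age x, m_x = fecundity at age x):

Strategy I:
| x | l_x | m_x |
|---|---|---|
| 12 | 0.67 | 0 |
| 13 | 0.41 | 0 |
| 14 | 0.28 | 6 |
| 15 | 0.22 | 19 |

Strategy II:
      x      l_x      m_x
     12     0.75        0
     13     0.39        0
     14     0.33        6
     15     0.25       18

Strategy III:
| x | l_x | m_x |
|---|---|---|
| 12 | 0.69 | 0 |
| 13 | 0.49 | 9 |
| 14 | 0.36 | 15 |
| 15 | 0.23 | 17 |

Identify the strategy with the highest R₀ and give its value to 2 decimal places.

Strategy I: R₀ = 0.67×0 + 0.41×0 + 0.28×6 + 0.22×19 = 5.8600
Strategy II: R₀ = 0.75×0 + 0.39×0 + 0.33×6 + 0.25×18 = 6.4800
Strategy III: R₀ = 0.69×0 + 0.49×9 + 0.36×15 + 0.23×17 = 13.7200
Highest R₀: strategy III with 13.7200.

13.72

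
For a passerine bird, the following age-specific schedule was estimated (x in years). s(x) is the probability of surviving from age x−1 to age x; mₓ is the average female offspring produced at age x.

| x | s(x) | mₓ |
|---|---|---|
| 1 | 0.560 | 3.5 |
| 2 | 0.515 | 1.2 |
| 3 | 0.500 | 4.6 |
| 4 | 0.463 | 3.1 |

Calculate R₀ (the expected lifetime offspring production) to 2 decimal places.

3.18

Survivorship from birth: l_x = s_1·s_2·…·s_x.
  l_1 = 0.56000
  l_2 = 0.28840
  l_3 = 0.14420
  l_4 = 0.06676
R₀ = Σ l_x mₓ:
  age 1: 0.56000 × 3.5 = 1.9600
  age 2: 0.28840 × 1.2 = 0.3461
  age 3: 0.14420 × 4.6 = 0.6633
  age 4: 0.06676 × 3.1 = 0.2070
R₀ = 1.9600 + 0.3461 + 0.6633 + 0.2070 = 3.1764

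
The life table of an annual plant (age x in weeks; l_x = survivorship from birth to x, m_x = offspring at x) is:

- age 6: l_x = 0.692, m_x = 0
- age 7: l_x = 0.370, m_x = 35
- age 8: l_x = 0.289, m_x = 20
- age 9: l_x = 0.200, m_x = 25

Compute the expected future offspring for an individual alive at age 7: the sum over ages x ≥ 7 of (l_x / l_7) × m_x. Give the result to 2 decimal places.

64.14

l_7 = 0.370. Conditional survival from age 7 to x is l_x / l_7.
  x=7: (0.370/0.370) × 35 = 35.0000
  x=8: (0.289/0.370) × 20 = 15.6216
  x=9: (0.200/0.370) × 25 = 13.5135
Sum = 35.0000 + 15.6216 + 13.5135 = 64.1351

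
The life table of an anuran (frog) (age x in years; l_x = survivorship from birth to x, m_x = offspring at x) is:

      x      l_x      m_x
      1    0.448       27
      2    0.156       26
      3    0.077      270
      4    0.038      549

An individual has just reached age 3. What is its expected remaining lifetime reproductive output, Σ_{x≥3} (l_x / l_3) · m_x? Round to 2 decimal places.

540.94

l_3 = 0.077. Conditional survival from age 3 to x is l_x / l_3.
  x=3: (0.077/0.077) × 270 = 270.0000
  x=4: (0.038/0.077) × 549 = 270.9351
Sum = 270.0000 + 270.9351 = 540.9351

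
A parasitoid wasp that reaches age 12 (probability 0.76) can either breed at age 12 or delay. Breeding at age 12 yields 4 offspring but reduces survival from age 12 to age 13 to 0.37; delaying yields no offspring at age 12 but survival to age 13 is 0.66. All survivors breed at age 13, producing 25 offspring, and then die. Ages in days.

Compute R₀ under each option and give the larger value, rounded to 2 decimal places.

breed at age 12: R₀ = 0.76 × (4 + 0.37 × 25) = 0.76 × 13.2500 = 10.0700
delay to age 13: R₀ = 0.76 × (0.66 × 25) = 0.76 × 16.5000 = 12.5400
Higher: delay to age 13 (12.5400).

12.54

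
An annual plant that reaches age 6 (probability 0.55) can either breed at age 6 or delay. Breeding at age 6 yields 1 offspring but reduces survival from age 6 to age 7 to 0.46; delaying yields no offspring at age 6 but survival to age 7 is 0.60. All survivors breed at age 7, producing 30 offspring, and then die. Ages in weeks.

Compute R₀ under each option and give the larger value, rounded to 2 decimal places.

9.90

breed at age 6: R₀ = 0.55 × (1 + 0.46 × 30) = 0.55 × 14.8000 = 8.1400
delay to age 7: R₀ = 0.55 × (0.60 × 30) = 0.55 × 18.0000 = 9.9000
Higher: delay to age 7 (9.9000).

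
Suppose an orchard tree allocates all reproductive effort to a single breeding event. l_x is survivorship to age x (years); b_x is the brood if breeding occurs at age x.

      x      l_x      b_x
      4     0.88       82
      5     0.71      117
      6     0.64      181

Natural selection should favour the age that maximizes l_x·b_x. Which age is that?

Expected offspring if breeding at age x = l_x × b_x:
  age 4: 0.88 × 82 = 72.160
  age 5: 0.71 × 117 = 83.070
  age 6: 0.64 × 181 = 115.840
Maximum at age 6 (115.840).

6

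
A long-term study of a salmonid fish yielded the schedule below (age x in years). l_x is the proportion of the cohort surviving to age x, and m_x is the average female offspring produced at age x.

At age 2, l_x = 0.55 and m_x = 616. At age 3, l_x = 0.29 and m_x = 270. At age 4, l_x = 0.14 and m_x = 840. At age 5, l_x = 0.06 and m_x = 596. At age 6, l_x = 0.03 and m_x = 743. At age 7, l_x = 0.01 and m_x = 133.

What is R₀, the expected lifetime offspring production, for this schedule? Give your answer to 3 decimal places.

R₀ = Σ l_x m_x:
  age 2: 0.55 × 616 = 338.8000
  age 3: 0.29 × 270 = 78.3000
  age 4: 0.14 × 840 = 117.6000
  age 5: 0.06 × 596 = 35.7600
  age 6: 0.03 × 743 = 22.2900
  age 7: 0.01 × 133 = 1.3300
R₀ = 338.8000 + 78.3000 + 117.6000 + 35.7600 + 22.2900 + 1.3300 = 594.0800

594.080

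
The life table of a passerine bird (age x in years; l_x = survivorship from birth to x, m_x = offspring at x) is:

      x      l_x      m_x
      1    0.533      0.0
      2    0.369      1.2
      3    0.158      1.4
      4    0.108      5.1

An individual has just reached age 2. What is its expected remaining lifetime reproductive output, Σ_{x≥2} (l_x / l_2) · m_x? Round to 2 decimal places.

3.29

l_2 = 0.369. Conditional survival from age 2 to x is l_x / l_2.
  x=2: (0.369/0.369) × 1.2 = 1.2000
  x=3: (0.158/0.369) × 1.4 = 0.5995
  x=4: (0.108/0.369) × 5.1 = 1.4927
Sum = 1.2000 + 0.5995 + 1.4927 = 3.2921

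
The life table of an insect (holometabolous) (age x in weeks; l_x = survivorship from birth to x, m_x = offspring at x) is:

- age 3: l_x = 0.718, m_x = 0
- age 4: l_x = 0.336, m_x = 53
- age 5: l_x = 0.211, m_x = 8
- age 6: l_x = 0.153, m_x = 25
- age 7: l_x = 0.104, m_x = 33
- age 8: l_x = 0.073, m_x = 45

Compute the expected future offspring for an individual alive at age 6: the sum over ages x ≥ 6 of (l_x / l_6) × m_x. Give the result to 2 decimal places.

l_6 = 0.153. Conditional survival from age 6 to x is l_x / l_6.
  x=6: (0.153/0.153) × 25 = 25.0000
  x=7: (0.104/0.153) × 33 = 22.4314
  x=8: (0.073/0.153) × 45 = 21.4706
Sum = 25.0000 + 22.4314 + 21.4706 = 68.9020

68.90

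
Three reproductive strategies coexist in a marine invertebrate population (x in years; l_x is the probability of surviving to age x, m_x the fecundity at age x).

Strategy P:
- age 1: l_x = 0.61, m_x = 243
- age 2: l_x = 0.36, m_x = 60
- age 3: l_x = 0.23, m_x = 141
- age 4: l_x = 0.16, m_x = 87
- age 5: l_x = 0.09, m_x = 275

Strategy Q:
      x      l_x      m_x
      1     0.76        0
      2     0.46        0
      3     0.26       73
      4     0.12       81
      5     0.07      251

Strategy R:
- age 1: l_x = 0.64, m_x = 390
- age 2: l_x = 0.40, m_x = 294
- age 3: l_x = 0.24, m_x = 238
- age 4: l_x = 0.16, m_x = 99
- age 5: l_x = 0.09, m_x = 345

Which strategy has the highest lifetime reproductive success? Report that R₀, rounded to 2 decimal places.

471.21

Strategy P: R₀ = 0.61×243 + 0.36×60 + 0.23×141 + 0.16×87 + 0.09×275 = 240.9300
Strategy Q: R₀ = 0.76×0 + 0.46×0 + 0.26×73 + 0.12×81 + 0.07×251 = 46.2700
Strategy R: R₀ = 0.64×390 + 0.40×294 + 0.24×238 + 0.16×99 + 0.09×345 = 471.2100
Highest R₀: strategy R with 471.2100.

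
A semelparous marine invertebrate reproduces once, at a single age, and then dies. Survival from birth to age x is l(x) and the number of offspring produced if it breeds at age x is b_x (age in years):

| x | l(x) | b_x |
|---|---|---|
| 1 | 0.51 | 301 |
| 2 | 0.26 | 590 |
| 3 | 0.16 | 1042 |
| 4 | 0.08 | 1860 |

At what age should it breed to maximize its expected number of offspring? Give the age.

Expected offspring if breeding at age x = l(x) × b_x:
  age 1: 0.51 × 301 = 153.510
  age 2: 0.26 × 590 = 153.400
  age 3: 0.16 × 1042 = 166.720
  age 4: 0.08 × 1860 = 148.800
Maximum at age 3 (166.720).

3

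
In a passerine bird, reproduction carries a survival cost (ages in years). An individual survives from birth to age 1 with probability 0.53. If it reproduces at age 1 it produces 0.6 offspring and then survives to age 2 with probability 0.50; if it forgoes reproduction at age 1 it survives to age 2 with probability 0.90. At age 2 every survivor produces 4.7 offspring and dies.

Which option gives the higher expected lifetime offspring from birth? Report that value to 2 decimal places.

2.24

breed at age 1: R₀ = 0.53 × (0.6 + 0.50 × 4.7) = 0.53 × 2.9500 = 1.5635
delay to age 2: R₀ = 0.53 × (0.90 × 4.7) = 0.53 × 4.2300 = 2.2419
Higher: delay to age 2 (2.2419).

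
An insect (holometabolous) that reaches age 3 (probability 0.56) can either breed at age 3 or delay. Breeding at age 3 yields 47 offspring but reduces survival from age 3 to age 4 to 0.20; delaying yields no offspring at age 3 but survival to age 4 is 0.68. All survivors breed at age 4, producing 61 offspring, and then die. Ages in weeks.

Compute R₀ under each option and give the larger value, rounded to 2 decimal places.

33.15

breed at age 3: R₀ = 0.56 × (47 + 0.20 × 61) = 0.56 × 59.2000 = 33.1520
delay to age 4: R₀ = 0.56 × (0.68 × 61) = 0.56 × 41.4800 = 23.2288
Higher: breed at age 3 (33.1520).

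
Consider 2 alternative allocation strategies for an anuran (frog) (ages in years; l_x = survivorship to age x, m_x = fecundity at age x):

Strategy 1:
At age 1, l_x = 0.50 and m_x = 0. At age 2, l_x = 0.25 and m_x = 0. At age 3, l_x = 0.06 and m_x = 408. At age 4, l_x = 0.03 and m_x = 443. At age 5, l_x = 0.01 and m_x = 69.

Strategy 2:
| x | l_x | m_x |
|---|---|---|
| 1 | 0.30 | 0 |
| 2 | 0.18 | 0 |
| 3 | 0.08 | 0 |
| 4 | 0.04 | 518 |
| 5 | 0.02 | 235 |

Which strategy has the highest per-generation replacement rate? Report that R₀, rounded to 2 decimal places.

38.46

Strategy 1: R₀ = 0.50×0 + 0.25×0 + 0.06×408 + 0.03×443 + 0.01×69 = 38.4600
Strategy 2: R₀ = 0.30×0 + 0.18×0 + 0.08×0 + 0.04×518 + 0.02×235 = 25.4200
Highest R₀: strategy 1 with 38.4600.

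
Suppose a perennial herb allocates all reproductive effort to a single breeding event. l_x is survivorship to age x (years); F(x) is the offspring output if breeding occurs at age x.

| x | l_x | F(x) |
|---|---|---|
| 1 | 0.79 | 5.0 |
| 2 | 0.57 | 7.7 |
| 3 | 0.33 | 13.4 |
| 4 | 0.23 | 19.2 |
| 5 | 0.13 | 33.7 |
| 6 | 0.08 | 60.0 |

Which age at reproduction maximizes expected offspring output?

6

Expected offspring if breeding at age x = l_x × F(x):
  age 1: 0.79 × 5.0 = 3.950
  age 2: 0.57 × 7.7 = 4.389
  age 3: 0.33 × 13.4 = 4.422
  age 4: 0.23 × 19.2 = 4.416
  age 5: 0.13 × 33.7 = 4.381
  age 6: 0.08 × 60.0 = 4.800
Maximum at age 6 (4.800).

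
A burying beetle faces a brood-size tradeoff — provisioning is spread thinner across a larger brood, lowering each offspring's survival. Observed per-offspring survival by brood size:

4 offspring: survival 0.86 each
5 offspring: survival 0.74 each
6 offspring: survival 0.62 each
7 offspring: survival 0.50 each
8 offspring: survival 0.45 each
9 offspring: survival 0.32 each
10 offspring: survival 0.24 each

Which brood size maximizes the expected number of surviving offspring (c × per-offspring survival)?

6

Expected surviving offspring = c × s(c):
  c=4: 4 × 0.86 = 3.440
  c=5: 5 × 0.74 = 3.700
  c=6: 6 × 0.62 = 3.720
  c=7: 7 × 0.50 = 3.500
  c=8: 8 × 0.45 = 3.600
  c=9: 9 × 0.32 = 2.880
  c=10: 10 × 0.24 = 2.400
Maximum at c = 6 (3.720 surviving offspring).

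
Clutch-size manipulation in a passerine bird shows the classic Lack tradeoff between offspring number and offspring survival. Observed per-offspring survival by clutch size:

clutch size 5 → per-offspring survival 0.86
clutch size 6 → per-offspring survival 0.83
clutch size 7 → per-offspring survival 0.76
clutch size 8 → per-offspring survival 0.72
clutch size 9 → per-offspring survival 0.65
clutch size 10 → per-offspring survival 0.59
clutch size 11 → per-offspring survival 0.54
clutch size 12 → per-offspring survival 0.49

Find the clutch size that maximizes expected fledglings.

11

Expected fledglings = c × s(c):
  c=5: 5 × 0.86 = 4.300
  c=6: 6 × 0.83 = 4.980
  c=7: 7 × 0.76 = 5.320
  c=8: 8 × 0.72 = 5.760
  c=9: 9 × 0.65 = 5.850
  c=10: 10 × 0.59 = 5.900
  c=11: 11 × 0.54 = 5.940
  c=12: 12 × 0.49 = 5.880
Maximum at c = 11 (5.940 fledglings).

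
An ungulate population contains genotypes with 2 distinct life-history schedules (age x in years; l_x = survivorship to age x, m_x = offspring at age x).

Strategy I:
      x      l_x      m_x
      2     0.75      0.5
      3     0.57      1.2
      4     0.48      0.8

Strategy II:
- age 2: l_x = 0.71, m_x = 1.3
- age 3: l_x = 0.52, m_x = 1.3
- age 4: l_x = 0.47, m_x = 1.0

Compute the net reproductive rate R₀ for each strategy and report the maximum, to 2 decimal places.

2.07

Strategy I: R₀ = 0.75×0.5 + 0.57×1.2 + 0.48×0.8 = 1.4430
Strategy II: R₀ = 0.71×1.3 + 0.52×1.3 + 0.47×1.0 = 2.0690
Highest R₀: strategy II with 2.0690.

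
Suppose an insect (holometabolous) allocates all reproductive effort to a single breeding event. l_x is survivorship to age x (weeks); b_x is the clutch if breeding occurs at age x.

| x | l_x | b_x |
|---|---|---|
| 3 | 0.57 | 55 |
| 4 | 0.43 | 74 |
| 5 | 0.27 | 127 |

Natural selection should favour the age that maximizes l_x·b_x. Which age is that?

5

Expected offspring if breeding at age x = l_x × b_x:
  age 3: 0.57 × 55 = 31.350
  age 4: 0.43 × 74 = 31.820
  age 5: 0.27 × 127 = 34.290
Maximum at age 5 (34.290).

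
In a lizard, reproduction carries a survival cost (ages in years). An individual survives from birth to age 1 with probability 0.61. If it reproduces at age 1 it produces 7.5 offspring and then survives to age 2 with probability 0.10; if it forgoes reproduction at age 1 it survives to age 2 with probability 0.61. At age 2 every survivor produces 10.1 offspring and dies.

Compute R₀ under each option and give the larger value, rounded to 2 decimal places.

5.19

breed at age 1: R₀ = 0.61 × (7.5 + 0.10 × 10.1) = 0.61 × 8.5100 = 5.1911
delay to age 2: R₀ = 0.61 × (0.61 × 10.1) = 0.61 × 6.1610 = 3.7582
Higher: breed at age 1 (5.1911).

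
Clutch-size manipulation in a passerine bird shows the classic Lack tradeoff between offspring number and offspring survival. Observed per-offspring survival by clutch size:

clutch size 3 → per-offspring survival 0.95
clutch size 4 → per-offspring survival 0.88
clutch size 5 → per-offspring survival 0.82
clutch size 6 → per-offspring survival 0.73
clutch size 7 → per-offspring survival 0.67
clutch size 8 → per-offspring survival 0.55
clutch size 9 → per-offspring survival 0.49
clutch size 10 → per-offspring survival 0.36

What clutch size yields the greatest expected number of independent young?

Expected independent young = c × s(c):
  c=3: 3 × 0.95 = 2.850
  c=4: 4 × 0.88 = 3.520
  c=5: 5 × 0.82 = 4.100
  c=6: 6 × 0.73 = 4.380
  c=7: 7 × 0.67 = 4.690
  c=8: 8 × 0.55 = 4.400
  c=9: 9 × 0.49 = 4.410
  c=10: 10 × 0.36 = 3.600
Maximum at c = 7 (4.690 independent young).

7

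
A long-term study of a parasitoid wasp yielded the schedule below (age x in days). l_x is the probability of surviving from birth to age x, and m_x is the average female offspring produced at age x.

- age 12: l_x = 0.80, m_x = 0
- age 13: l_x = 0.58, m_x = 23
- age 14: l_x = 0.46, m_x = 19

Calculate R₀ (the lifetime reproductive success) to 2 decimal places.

R₀ = Σ l_x m_x:
  age 12: 0.80 × 0 = 0.0000
  age 13: 0.58 × 23 = 13.3400
  age 14: 0.46 × 19 = 8.7400
R₀ = 0.0000 + 13.3400 + 8.7400 = 22.0800

22.08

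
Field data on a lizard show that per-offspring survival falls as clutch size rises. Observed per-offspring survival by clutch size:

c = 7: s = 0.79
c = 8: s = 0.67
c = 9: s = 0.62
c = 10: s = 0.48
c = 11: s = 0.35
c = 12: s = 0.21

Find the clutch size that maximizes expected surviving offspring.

Expected surviving offspring = c × s(c):
  c=7: 7 × 0.79 = 5.530
  c=8: 8 × 0.67 = 5.360
  c=9: 9 × 0.62 = 5.580
  c=10: 10 × 0.48 = 4.800
  c=11: 11 × 0.35 = 3.850
  c=12: 12 × 0.21 = 2.520
Maximum at c = 9 (5.580 surviving offspring).

9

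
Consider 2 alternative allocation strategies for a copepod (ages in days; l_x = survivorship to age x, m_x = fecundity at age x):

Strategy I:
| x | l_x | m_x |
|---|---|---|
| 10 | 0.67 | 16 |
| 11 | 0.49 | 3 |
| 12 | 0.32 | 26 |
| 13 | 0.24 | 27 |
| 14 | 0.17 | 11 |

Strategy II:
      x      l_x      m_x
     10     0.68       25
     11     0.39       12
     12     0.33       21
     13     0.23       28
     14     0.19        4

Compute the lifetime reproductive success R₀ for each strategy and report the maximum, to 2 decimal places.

35.81

Strategy I: R₀ = 0.67×16 + 0.49×3 + 0.32×26 + 0.24×27 + 0.17×11 = 28.8600
Strategy II: R₀ = 0.68×25 + 0.39×12 + 0.33×21 + 0.23×28 + 0.19×4 = 35.8100
Highest R₀: strategy II with 35.8100.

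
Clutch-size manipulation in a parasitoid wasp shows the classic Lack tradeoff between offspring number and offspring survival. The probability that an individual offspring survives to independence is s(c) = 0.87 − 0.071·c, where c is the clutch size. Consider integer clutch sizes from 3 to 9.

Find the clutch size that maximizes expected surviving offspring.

6

Expected surviving offspring = c × s(c):
  c=3: 3 × 0.657 = 1.971
  c=4: 4 × 0.586 = 2.344
  c=5: 5 × 0.515 = 2.575
  c=6: 6 × 0.444 = 2.664
  c=7: 7 × 0.373 = 2.611
  c=8: 8 × 0.302 = 2.416
  c=9: 9 × 0.231 = 2.079
Maximum at c = 6 (2.664 surviving offspring).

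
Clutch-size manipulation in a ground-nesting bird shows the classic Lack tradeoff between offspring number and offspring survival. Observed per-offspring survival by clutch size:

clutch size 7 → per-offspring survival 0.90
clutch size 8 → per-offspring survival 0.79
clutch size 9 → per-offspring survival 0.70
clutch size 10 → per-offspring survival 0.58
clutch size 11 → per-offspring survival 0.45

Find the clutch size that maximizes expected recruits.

Expected recruits = c × s(c):
  c=7: 7 × 0.90 = 6.300
  c=8: 8 × 0.79 = 6.320
  c=9: 9 × 0.70 = 6.300
  c=10: 10 × 0.58 = 5.800
  c=11: 11 × 0.45 = 4.950
Maximum at c = 8 (6.320 recruits).

8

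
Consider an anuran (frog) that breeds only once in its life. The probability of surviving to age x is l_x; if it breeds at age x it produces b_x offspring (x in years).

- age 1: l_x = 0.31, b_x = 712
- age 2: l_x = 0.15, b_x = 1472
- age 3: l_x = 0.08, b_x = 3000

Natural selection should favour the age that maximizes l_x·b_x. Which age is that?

3

Expected offspring if breeding at age x = l_x × b_x:
  age 1: 0.31 × 712 = 220.720
  age 2: 0.15 × 1472 = 220.800
  age 3: 0.08 × 3000 = 240.000
Maximum at age 3 (240.000).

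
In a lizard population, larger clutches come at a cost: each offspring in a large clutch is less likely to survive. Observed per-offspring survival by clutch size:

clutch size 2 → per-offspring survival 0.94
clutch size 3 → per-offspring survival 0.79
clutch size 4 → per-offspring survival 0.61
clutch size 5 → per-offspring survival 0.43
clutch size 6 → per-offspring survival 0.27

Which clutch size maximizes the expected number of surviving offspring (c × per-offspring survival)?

Expected surviving offspring = c × s(c):
  c=2: 2 × 0.94 = 1.880
  c=3: 3 × 0.79 = 2.370
  c=4: 4 × 0.61 = 2.440
  c=5: 5 × 0.43 = 2.150
  c=6: 6 × 0.27 = 1.620
Maximum at c = 4 (2.440 surviving offspring).

4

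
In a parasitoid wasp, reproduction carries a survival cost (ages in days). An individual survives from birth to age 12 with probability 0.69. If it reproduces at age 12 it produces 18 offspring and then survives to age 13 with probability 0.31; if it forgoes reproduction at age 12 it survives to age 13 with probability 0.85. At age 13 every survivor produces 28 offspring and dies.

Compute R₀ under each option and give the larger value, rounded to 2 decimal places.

breed at age 12: R₀ = 0.69 × (18 + 0.31 × 28) = 0.69 × 26.6800 = 18.4092
delay to age 13: R₀ = 0.69 × (0.85 × 28) = 0.69 × 23.8000 = 16.4220
Higher: breed at age 12 (18.4092).

18.41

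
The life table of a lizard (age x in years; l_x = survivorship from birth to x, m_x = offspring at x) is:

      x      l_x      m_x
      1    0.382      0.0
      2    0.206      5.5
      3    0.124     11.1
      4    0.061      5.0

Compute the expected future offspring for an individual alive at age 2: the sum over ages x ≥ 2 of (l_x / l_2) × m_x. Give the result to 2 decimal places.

13.66

l_2 = 0.206. Conditional survival from age 2 to x is l_x / l_2.
  x=2: (0.206/0.206) × 5.5 = 5.5000
  x=3: (0.124/0.206) × 11.1 = 6.6816
  x=4: (0.061/0.206) × 5.0 = 1.4806
Sum = 5.5000 + 6.6816 + 1.4806 = 13.6621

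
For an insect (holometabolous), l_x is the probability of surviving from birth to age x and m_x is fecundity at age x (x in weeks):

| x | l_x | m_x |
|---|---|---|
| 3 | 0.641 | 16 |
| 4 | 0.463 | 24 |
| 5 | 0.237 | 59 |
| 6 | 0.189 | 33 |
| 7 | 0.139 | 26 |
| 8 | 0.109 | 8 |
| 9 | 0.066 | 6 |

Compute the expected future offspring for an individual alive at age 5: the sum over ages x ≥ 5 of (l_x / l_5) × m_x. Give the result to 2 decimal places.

105.92

l_5 = 0.237. Conditional survival from age 5 to x is l_x / l_5.
  x=5: (0.237/0.237) × 59 = 59.0000
  x=6: (0.189/0.237) × 33 = 26.3165
  x=7: (0.139/0.237) × 26 = 15.2489
  x=8: (0.109/0.237) × 8 = 3.6793
  x=9: (0.066/0.237) × 6 = 1.6709
Sum = 59.0000 + 26.3165 + 15.2489 + 3.6793 + 1.6709 = 105.9156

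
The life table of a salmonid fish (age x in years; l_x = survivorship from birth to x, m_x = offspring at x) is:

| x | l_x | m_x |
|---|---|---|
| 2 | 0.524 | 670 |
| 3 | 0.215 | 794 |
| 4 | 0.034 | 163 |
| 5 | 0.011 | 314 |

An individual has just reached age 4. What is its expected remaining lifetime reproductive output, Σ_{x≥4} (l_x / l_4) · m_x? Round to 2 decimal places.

264.59

l_4 = 0.034. Conditional survival from age 4 to x is l_x / l_4.
  x=4: (0.034/0.034) × 163 = 163.0000
  x=5: (0.011/0.034) × 314 = 101.5882
Sum = 163.0000 + 101.5882 = 264.5882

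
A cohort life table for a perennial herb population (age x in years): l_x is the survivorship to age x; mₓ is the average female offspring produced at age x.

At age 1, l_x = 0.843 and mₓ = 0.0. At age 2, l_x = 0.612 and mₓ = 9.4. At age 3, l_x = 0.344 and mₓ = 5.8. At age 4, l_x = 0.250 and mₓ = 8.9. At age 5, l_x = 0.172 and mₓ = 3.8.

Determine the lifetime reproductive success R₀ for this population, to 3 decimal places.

10.627

R₀ = Σ l_x mₓ:
  age 1: 0.843 × 0.0 = 0.0000
  age 2: 0.612 × 9.4 = 5.7528
  age 3: 0.344 × 5.8 = 1.9952
  age 4: 0.250 × 8.9 = 2.2250
  age 5: 0.172 × 3.8 = 0.6536
R₀ = 0.0000 + 5.7528 + 1.9952 + 2.2250 + 0.6536 = 10.6266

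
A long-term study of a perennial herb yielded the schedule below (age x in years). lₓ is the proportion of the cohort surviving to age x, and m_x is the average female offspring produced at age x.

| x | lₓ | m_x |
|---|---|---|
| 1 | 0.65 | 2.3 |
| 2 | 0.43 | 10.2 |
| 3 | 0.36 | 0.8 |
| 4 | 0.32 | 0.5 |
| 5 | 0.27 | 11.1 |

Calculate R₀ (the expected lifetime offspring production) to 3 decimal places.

R₀ = Σ lₓ m_x:
  age 1: 0.65 × 2.3 = 1.4950
  age 2: 0.43 × 10.2 = 4.3860
  age 3: 0.36 × 0.8 = 0.2880
  age 4: 0.32 × 0.5 = 0.1600
  age 5: 0.27 × 11.1 = 2.9970
R₀ = 1.4950 + 4.3860 + 0.2880 + 0.1600 + 2.9970 = 9.3260

9.326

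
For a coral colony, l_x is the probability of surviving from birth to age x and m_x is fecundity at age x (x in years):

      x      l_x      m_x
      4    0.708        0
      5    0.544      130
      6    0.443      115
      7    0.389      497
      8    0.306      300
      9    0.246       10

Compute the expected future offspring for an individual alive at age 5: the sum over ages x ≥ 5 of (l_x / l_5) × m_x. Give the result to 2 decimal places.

l_5 = 0.544. Conditional survival from age 5 to x is l_x / l_5.
  x=5: (0.544/0.544) × 130 = 130.0000
  x=6: (0.443/0.544) × 115 = 93.6489
  x=7: (0.389/0.544) × 497 = 355.3915
  x=8: (0.306/0.544) × 300 = 168.7500
  x=9: (0.246/0.544) × 10 = 4.5221
Sum = 130.0000 + 93.6489 + 355.3915 + 168.7500 + 4.5221 = 752.3125

752.31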